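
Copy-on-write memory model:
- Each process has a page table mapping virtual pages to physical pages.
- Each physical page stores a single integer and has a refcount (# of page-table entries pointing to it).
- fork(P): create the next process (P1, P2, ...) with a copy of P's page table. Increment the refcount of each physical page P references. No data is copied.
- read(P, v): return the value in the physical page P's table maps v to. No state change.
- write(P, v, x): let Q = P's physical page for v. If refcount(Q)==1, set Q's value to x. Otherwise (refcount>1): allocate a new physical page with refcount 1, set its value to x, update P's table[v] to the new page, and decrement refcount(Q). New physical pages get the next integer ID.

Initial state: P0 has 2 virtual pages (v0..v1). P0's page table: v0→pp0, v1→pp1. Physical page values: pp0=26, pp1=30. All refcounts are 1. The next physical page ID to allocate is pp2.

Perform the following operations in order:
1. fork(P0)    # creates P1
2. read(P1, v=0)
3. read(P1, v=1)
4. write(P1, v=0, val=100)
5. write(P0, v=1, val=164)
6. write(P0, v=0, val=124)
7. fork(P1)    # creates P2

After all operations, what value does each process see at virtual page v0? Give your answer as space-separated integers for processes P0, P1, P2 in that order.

Op 1: fork(P0) -> P1. 2 ppages; refcounts: pp0:2 pp1:2
Op 2: read(P1, v0) -> 26. No state change.
Op 3: read(P1, v1) -> 30. No state change.
Op 4: write(P1, v0, 100). refcount(pp0)=2>1 -> COPY to pp2. 3 ppages; refcounts: pp0:1 pp1:2 pp2:1
Op 5: write(P0, v1, 164). refcount(pp1)=2>1 -> COPY to pp3. 4 ppages; refcounts: pp0:1 pp1:1 pp2:1 pp3:1
Op 6: write(P0, v0, 124). refcount(pp0)=1 -> write in place. 4 ppages; refcounts: pp0:1 pp1:1 pp2:1 pp3:1
Op 7: fork(P1) -> P2. 4 ppages; refcounts: pp0:1 pp1:2 pp2:2 pp3:1
P0: v0 -> pp0 = 124
P1: v0 -> pp2 = 100
P2: v0 -> pp2 = 100

Answer: 124 100 100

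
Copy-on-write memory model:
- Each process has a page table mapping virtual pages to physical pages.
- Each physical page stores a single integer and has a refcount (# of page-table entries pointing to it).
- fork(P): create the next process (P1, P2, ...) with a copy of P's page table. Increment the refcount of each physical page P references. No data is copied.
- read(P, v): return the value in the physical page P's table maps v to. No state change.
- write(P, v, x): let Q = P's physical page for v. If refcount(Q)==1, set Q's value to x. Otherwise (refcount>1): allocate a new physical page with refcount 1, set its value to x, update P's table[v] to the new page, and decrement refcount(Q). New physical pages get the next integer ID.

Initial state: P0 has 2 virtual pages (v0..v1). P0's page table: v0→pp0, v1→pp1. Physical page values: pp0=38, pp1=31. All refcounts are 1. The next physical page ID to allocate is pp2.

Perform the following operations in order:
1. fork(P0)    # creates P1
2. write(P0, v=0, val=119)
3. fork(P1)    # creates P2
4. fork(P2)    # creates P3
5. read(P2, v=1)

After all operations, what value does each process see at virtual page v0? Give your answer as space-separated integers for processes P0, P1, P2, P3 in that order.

Op 1: fork(P0) -> P1. 2 ppages; refcounts: pp0:2 pp1:2
Op 2: write(P0, v0, 119). refcount(pp0)=2>1 -> COPY to pp2. 3 ppages; refcounts: pp0:1 pp1:2 pp2:1
Op 3: fork(P1) -> P2. 3 ppages; refcounts: pp0:2 pp1:3 pp2:1
Op 4: fork(P2) -> P3. 3 ppages; refcounts: pp0:3 pp1:4 pp2:1
Op 5: read(P2, v1) -> 31. No state change.
P0: v0 -> pp2 = 119
P1: v0 -> pp0 = 38
P2: v0 -> pp0 = 38
P3: v0 -> pp0 = 38

Answer: 119 38 38 38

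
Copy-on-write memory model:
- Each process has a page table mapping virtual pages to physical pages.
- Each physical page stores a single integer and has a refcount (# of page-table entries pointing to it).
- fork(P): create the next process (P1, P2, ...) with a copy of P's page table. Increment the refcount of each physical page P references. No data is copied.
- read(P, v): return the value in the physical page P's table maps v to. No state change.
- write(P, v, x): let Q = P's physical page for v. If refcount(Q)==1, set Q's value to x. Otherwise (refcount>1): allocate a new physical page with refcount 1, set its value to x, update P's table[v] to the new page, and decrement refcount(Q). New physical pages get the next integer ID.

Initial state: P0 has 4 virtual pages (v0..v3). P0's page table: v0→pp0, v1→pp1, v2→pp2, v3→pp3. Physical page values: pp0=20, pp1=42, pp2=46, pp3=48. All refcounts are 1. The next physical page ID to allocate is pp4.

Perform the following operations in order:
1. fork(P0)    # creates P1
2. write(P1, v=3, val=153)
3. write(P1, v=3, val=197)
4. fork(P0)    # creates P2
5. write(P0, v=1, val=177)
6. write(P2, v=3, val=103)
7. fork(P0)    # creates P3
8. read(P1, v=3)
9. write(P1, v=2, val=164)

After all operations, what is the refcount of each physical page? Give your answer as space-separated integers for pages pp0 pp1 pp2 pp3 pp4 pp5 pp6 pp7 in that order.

Answer: 4 2 3 2 1 2 1 1

Derivation:
Op 1: fork(P0) -> P1. 4 ppages; refcounts: pp0:2 pp1:2 pp2:2 pp3:2
Op 2: write(P1, v3, 153). refcount(pp3)=2>1 -> COPY to pp4. 5 ppages; refcounts: pp0:2 pp1:2 pp2:2 pp3:1 pp4:1
Op 3: write(P1, v3, 197). refcount(pp4)=1 -> write in place. 5 ppages; refcounts: pp0:2 pp1:2 pp2:2 pp3:1 pp4:1
Op 4: fork(P0) -> P2. 5 ppages; refcounts: pp0:3 pp1:3 pp2:3 pp3:2 pp4:1
Op 5: write(P0, v1, 177). refcount(pp1)=3>1 -> COPY to pp5. 6 ppages; refcounts: pp0:3 pp1:2 pp2:3 pp3:2 pp4:1 pp5:1
Op 6: write(P2, v3, 103). refcount(pp3)=2>1 -> COPY to pp6. 7 ppages; refcounts: pp0:3 pp1:2 pp2:3 pp3:1 pp4:1 pp5:1 pp6:1
Op 7: fork(P0) -> P3. 7 ppages; refcounts: pp0:4 pp1:2 pp2:4 pp3:2 pp4:1 pp5:2 pp6:1
Op 8: read(P1, v3) -> 197. No state change.
Op 9: write(P1, v2, 164). refcount(pp2)=4>1 -> COPY to pp7. 8 ppages; refcounts: pp0:4 pp1:2 pp2:3 pp3:2 pp4:1 pp5:2 pp6:1 pp7:1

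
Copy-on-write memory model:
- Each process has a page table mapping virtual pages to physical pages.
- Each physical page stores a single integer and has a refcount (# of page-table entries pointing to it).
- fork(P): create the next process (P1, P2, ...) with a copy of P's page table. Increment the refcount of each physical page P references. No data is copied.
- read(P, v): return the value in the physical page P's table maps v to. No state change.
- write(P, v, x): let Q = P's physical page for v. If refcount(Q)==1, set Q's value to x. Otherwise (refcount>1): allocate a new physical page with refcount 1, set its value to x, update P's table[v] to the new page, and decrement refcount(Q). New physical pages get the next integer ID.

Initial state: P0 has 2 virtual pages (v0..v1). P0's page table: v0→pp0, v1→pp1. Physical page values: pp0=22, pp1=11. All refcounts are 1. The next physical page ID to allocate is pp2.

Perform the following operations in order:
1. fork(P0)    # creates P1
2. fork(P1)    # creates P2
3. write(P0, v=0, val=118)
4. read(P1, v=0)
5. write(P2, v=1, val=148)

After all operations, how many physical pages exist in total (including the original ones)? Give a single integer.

Answer: 4

Derivation:
Op 1: fork(P0) -> P1. 2 ppages; refcounts: pp0:2 pp1:2
Op 2: fork(P1) -> P2. 2 ppages; refcounts: pp0:3 pp1:3
Op 3: write(P0, v0, 118). refcount(pp0)=3>1 -> COPY to pp2. 3 ppages; refcounts: pp0:2 pp1:3 pp2:1
Op 4: read(P1, v0) -> 22. No state change.
Op 5: write(P2, v1, 148). refcount(pp1)=3>1 -> COPY to pp3. 4 ppages; refcounts: pp0:2 pp1:2 pp2:1 pp3:1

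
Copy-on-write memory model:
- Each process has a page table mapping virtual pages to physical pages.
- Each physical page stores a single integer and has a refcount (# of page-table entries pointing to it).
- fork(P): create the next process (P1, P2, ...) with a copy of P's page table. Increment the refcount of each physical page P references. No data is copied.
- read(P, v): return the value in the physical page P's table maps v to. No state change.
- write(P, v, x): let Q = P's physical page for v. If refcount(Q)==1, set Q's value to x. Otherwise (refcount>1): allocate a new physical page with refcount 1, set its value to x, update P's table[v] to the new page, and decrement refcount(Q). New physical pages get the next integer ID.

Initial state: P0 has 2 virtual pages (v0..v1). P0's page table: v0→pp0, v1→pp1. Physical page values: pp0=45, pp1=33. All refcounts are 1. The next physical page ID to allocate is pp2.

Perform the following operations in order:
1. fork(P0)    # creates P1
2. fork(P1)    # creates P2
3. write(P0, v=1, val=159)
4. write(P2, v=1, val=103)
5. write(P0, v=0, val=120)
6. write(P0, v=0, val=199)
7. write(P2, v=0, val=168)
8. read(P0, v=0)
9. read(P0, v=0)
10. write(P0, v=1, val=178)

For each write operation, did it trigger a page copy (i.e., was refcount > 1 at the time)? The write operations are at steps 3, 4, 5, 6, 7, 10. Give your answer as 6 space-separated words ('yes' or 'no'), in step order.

Op 1: fork(P0) -> P1. 2 ppages; refcounts: pp0:2 pp1:2
Op 2: fork(P1) -> P2. 2 ppages; refcounts: pp0:3 pp1:3
Op 3: write(P0, v1, 159). refcount(pp1)=3>1 -> COPY to pp2. 3 ppages; refcounts: pp0:3 pp1:2 pp2:1
Op 4: write(P2, v1, 103). refcount(pp1)=2>1 -> COPY to pp3. 4 ppages; refcounts: pp0:3 pp1:1 pp2:1 pp3:1
Op 5: write(P0, v0, 120). refcount(pp0)=3>1 -> COPY to pp4. 5 ppages; refcounts: pp0:2 pp1:1 pp2:1 pp3:1 pp4:1
Op 6: write(P0, v0, 199). refcount(pp4)=1 -> write in place. 5 ppages; refcounts: pp0:2 pp1:1 pp2:1 pp3:1 pp4:1
Op 7: write(P2, v0, 168). refcount(pp0)=2>1 -> COPY to pp5. 6 ppages; refcounts: pp0:1 pp1:1 pp2:1 pp3:1 pp4:1 pp5:1
Op 8: read(P0, v0) -> 199. No state change.
Op 9: read(P0, v0) -> 199. No state change.
Op 10: write(P0, v1, 178). refcount(pp2)=1 -> write in place. 6 ppages; refcounts: pp0:1 pp1:1 pp2:1 pp3:1 pp4:1 pp5:1

yes yes yes no yes no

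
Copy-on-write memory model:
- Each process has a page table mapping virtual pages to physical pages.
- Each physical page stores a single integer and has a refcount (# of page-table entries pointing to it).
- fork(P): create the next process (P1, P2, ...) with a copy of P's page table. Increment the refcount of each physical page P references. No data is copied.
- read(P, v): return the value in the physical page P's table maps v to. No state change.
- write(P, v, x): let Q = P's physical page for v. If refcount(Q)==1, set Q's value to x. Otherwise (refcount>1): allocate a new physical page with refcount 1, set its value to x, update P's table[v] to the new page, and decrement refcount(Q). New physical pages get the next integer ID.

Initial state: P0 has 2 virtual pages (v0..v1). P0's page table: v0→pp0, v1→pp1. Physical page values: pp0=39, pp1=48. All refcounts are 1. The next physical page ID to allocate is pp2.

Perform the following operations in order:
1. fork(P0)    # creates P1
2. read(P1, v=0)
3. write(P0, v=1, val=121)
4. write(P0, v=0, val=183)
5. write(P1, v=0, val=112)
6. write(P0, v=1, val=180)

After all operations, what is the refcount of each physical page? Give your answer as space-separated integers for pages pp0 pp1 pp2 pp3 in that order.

Answer: 1 1 1 1

Derivation:
Op 1: fork(P0) -> P1. 2 ppages; refcounts: pp0:2 pp1:2
Op 2: read(P1, v0) -> 39. No state change.
Op 3: write(P0, v1, 121). refcount(pp1)=2>1 -> COPY to pp2. 3 ppages; refcounts: pp0:2 pp1:1 pp2:1
Op 4: write(P0, v0, 183). refcount(pp0)=2>1 -> COPY to pp3. 4 ppages; refcounts: pp0:1 pp1:1 pp2:1 pp3:1
Op 5: write(P1, v0, 112). refcount(pp0)=1 -> write in place. 4 ppages; refcounts: pp0:1 pp1:1 pp2:1 pp3:1
Op 6: write(P0, v1, 180). refcount(pp2)=1 -> write in place. 4 ppages; refcounts: pp0:1 pp1:1 pp2:1 pp3:1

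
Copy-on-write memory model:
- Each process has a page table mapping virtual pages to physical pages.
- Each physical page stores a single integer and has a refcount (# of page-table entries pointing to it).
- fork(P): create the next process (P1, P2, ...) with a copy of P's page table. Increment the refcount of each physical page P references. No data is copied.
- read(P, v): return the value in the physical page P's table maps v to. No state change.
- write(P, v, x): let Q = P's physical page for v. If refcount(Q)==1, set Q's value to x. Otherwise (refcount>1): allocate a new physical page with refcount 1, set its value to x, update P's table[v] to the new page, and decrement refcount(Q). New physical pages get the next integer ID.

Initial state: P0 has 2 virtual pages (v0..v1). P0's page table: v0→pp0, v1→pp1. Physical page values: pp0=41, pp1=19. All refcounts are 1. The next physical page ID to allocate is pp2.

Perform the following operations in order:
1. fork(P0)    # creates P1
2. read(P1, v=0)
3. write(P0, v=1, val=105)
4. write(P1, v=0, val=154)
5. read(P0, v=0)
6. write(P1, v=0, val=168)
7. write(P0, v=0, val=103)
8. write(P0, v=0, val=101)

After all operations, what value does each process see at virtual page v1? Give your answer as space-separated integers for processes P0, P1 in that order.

Op 1: fork(P0) -> P1. 2 ppages; refcounts: pp0:2 pp1:2
Op 2: read(P1, v0) -> 41. No state change.
Op 3: write(P0, v1, 105). refcount(pp1)=2>1 -> COPY to pp2. 3 ppages; refcounts: pp0:2 pp1:1 pp2:1
Op 4: write(P1, v0, 154). refcount(pp0)=2>1 -> COPY to pp3. 4 ppages; refcounts: pp0:1 pp1:1 pp2:1 pp3:1
Op 5: read(P0, v0) -> 41. No state change.
Op 6: write(P1, v0, 168). refcount(pp3)=1 -> write in place. 4 ppages; refcounts: pp0:1 pp1:1 pp2:1 pp3:1
Op 7: write(P0, v0, 103). refcount(pp0)=1 -> write in place. 4 ppages; refcounts: pp0:1 pp1:1 pp2:1 pp3:1
Op 8: write(P0, v0, 101). refcount(pp0)=1 -> write in place. 4 ppages; refcounts: pp0:1 pp1:1 pp2:1 pp3:1
P0: v1 -> pp2 = 105
P1: v1 -> pp1 = 19

Answer: 105 19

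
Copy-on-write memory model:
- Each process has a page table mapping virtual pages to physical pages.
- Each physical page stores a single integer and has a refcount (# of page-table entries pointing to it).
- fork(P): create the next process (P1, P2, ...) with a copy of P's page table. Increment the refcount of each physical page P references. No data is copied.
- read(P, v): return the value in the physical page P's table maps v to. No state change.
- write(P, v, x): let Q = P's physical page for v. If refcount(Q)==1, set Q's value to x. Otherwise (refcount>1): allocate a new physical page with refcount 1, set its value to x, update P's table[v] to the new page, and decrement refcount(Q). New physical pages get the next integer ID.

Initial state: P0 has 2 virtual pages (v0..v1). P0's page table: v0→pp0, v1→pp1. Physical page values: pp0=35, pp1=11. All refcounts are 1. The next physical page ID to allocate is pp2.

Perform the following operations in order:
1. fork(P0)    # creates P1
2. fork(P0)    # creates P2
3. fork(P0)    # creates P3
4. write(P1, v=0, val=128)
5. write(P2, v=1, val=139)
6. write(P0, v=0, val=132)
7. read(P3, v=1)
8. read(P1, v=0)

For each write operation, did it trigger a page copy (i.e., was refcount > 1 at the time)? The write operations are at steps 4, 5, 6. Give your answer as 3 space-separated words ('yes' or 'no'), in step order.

Op 1: fork(P0) -> P1. 2 ppages; refcounts: pp0:2 pp1:2
Op 2: fork(P0) -> P2. 2 ppages; refcounts: pp0:3 pp1:3
Op 3: fork(P0) -> P3. 2 ppages; refcounts: pp0:4 pp1:4
Op 4: write(P1, v0, 128). refcount(pp0)=4>1 -> COPY to pp2. 3 ppages; refcounts: pp0:3 pp1:4 pp2:1
Op 5: write(P2, v1, 139). refcount(pp1)=4>1 -> COPY to pp3. 4 ppages; refcounts: pp0:3 pp1:3 pp2:1 pp3:1
Op 6: write(P0, v0, 132). refcount(pp0)=3>1 -> COPY to pp4. 5 ppages; refcounts: pp0:2 pp1:3 pp2:1 pp3:1 pp4:1
Op 7: read(P3, v1) -> 11. No state change.
Op 8: read(P1, v0) -> 128. No state change.

yes yes yes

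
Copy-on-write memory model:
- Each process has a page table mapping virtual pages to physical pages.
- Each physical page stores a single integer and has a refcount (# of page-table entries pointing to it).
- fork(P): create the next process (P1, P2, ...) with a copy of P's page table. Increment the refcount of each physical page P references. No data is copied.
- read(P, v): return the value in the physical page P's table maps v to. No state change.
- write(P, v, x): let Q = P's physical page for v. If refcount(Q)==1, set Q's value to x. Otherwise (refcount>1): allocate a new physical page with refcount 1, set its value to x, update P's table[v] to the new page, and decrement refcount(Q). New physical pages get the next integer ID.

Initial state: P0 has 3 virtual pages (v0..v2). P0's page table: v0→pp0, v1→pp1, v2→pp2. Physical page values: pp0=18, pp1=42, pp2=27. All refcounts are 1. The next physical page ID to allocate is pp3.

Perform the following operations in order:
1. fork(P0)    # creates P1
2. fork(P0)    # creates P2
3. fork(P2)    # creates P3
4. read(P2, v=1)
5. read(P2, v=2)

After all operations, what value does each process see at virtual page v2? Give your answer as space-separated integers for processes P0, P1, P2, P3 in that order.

Answer: 27 27 27 27

Derivation:
Op 1: fork(P0) -> P1. 3 ppages; refcounts: pp0:2 pp1:2 pp2:2
Op 2: fork(P0) -> P2. 3 ppages; refcounts: pp0:3 pp1:3 pp2:3
Op 3: fork(P2) -> P3. 3 ppages; refcounts: pp0:4 pp1:4 pp2:4
Op 4: read(P2, v1) -> 42. No state change.
Op 5: read(P2, v2) -> 27. No state change.
P0: v2 -> pp2 = 27
P1: v2 -> pp2 = 27
P2: v2 -> pp2 = 27
P3: v2 -> pp2 = 27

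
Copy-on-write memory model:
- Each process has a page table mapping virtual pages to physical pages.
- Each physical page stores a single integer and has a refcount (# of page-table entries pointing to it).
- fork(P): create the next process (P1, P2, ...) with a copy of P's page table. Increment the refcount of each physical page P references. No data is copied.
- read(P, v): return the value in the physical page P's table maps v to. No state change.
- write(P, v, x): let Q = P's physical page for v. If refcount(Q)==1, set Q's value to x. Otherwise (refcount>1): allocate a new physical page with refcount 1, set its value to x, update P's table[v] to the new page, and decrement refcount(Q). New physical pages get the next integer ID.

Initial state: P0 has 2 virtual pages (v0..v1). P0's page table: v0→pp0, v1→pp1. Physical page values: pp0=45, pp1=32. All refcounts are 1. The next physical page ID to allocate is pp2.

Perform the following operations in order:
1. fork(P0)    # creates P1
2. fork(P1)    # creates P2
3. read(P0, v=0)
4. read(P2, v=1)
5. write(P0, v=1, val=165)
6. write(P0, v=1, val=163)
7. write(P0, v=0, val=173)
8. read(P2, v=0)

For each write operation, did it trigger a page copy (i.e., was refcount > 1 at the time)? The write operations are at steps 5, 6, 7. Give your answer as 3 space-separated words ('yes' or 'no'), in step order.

Op 1: fork(P0) -> P1. 2 ppages; refcounts: pp0:2 pp1:2
Op 2: fork(P1) -> P2. 2 ppages; refcounts: pp0:3 pp1:3
Op 3: read(P0, v0) -> 45. No state change.
Op 4: read(P2, v1) -> 32. No state change.
Op 5: write(P0, v1, 165). refcount(pp1)=3>1 -> COPY to pp2. 3 ppages; refcounts: pp0:3 pp1:2 pp2:1
Op 6: write(P0, v1, 163). refcount(pp2)=1 -> write in place. 3 ppages; refcounts: pp0:3 pp1:2 pp2:1
Op 7: write(P0, v0, 173). refcount(pp0)=3>1 -> COPY to pp3. 4 ppages; refcounts: pp0:2 pp1:2 pp2:1 pp3:1
Op 8: read(P2, v0) -> 45. No state change.

yes no yes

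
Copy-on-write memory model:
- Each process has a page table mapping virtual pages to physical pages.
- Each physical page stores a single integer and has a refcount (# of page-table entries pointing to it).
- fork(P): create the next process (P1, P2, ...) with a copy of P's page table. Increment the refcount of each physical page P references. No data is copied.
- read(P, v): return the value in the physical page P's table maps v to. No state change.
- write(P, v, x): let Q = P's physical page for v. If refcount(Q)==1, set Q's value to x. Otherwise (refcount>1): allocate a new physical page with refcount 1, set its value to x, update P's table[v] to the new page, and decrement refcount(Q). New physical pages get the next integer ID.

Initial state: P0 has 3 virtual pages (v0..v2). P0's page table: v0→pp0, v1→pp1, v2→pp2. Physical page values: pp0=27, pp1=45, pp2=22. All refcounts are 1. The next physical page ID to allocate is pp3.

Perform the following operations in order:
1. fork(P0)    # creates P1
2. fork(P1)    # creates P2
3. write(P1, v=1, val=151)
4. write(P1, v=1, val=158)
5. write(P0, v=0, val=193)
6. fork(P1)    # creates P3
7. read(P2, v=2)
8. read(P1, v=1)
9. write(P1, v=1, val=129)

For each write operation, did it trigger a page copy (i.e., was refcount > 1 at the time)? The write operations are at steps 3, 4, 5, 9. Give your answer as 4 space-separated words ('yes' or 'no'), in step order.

Op 1: fork(P0) -> P1. 3 ppages; refcounts: pp0:2 pp1:2 pp2:2
Op 2: fork(P1) -> P2. 3 ppages; refcounts: pp0:3 pp1:3 pp2:3
Op 3: write(P1, v1, 151). refcount(pp1)=3>1 -> COPY to pp3. 4 ppages; refcounts: pp0:3 pp1:2 pp2:3 pp3:1
Op 4: write(P1, v1, 158). refcount(pp3)=1 -> write in place. 4 ppages; refcounts: pp0:3 pp1:2 pp2:3 pp3:1
Op 5: write(P0, v0, 193). refcount(pp0)=3>1 -> COPY to pp4. 5 ppages; refcounts: pp0:2 pp1:2 pp2:3 pp3:1 pp4:1
Op 6: fork(P1) -> P3. 5 ppages; refcounts: pp0:3 pp1:2 pp2:4 pp3:2 pp4:1
Op 7: read(P2, v2) -> 22. No state change.
Op 8: read(P1, v1) -> 158. No state change.
Op 9: write(P1, v1, 129). refcount(pp3)=2>1 -> COPY to pp5. 6 ppages; refcounts: pp0:3 pp1:2 pp2:4 pp3:1 pp4:1 pp5:1

yes no yes yes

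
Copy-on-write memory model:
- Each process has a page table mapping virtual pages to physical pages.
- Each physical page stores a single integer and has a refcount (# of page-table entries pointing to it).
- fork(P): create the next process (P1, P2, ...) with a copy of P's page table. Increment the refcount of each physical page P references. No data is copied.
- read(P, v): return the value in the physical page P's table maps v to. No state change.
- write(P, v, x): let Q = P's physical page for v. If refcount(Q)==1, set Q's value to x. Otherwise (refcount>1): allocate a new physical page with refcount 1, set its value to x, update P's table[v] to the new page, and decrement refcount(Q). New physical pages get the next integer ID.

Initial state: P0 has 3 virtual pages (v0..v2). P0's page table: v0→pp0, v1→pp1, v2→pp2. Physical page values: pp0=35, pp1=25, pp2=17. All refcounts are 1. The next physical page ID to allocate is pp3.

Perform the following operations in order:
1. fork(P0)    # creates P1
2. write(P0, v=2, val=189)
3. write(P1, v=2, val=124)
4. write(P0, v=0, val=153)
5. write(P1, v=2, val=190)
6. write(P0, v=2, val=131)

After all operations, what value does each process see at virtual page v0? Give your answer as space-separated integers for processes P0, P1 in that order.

Op 1: fork(P0) -> P1. 3 ppages; refcounts: pp0:2 pp1:2 pp2:2
Op 2: write(P0, v2, 189). refcount(pp2)=2>1 -> COPY to pp3. 4 ppages; refcounts: pp0:2 pp1:2 pp2:1 pp3:1
Op 3: write(P1, v2, 124). refcount(pp2)=1 -> write in place. 4 ppages; refcounts: pp0:2 pp1:2 pp2:1 pp3:1
Op 4: write(P0, v0, 153). refcount(pp0)=2>1 -> COPY to pp4. 5 ppages; refcounts: pp0:1 pp1:2 pp2:1 pp3:1 pp4:1
Op 5: write(P1, v2, 190). refcount(pp2)=1 -> write in place. 5 ppages; refcounts: pp0:1 pp1:2 pp2:1 pp3:1 pp4:1
Op 6: write(P0, v2, 131). refcount(pp3)=1 -> write in place. 5 ppages; refcounts: pp0:1 pp1:2 pp2:1 pp3:1 pp4:1
P0: v0 -> pp4 = 153
P1: v0 -> pp0 = 35

Answer: 153 35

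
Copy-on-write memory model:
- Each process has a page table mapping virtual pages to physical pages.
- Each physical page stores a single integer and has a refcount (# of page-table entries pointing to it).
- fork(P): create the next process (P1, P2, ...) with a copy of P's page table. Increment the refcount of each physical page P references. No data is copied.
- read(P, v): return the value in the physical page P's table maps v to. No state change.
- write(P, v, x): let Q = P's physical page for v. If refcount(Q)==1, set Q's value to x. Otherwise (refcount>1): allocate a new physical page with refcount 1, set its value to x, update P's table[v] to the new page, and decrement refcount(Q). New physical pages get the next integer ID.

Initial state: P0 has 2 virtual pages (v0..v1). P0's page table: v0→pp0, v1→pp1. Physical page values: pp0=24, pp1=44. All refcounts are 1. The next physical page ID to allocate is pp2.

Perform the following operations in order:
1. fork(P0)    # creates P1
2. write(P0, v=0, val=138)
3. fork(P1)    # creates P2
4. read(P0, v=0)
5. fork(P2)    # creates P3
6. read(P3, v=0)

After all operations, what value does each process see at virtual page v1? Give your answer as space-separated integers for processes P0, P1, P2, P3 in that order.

Answer: 44 44 44 44

Derivation:
Op 1: fork(P0) -> P1. 2 ppages; refcounts: pp0:2 pp1:2
Op 2: write(P0, v0, 138). refcount(pp0)=2>1 -> COPY to pp2. 3 ppages; refcounts: pp0:1 pp1:2 pp2:1
Op 3: fork(P1) -> P2. 3 ppages; refcounts: pp0:2 pp1:3 pp2:1
Op 4: read(P0, v0) -> 138. No state change.
Op 5: fork(P2) -> P3. 3 ppages; refcounts: pp0:3 pp1:4 pp2:1
Op 6: read(P3, v0) -> 24. No state change.
P0: v1 -> pp1 = 44
P1: v1 -> pp1 = 44
P2: v1 -> pp1 = 44
P3: v1 -> pp1 = 44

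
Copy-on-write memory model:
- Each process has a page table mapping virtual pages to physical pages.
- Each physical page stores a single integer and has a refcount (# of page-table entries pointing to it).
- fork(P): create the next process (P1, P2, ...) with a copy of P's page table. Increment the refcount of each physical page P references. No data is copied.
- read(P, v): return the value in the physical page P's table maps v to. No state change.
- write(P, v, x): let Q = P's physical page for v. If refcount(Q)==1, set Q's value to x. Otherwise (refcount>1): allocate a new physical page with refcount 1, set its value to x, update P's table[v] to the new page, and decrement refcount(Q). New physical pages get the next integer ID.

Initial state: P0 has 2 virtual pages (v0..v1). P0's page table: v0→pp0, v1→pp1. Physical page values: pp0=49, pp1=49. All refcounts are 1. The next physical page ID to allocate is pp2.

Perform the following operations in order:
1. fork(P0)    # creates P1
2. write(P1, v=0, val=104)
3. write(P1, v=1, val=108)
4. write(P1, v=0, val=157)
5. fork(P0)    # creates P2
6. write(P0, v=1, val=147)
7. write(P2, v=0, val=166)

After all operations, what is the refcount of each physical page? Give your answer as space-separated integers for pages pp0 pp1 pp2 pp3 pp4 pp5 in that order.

Answer: 1 1 1 1 1 1

Derivation:
Op 1: fork(P0) -> P1. 2 ppages; refcounts: pp0:2 pp1:2
Op 2: write(P1, v0, 104). refcount(pp0)=2>1 -> COPY to pp2. 3 ppages; refcounts: pp0:1 pp1:2 pp2:1
Op 3: write(P1, v1, 108). refcount(pp1)=2>1 -> COPY to pp3. 4 ppages; refcounts: pp0:1 pp1:1 pp2:1 pp3:1
Op 4: write(P1, v0, 157). refcount(pp2)=1 -> write in place. 4 ppages; refcounts: pp0:1 pp1:1 pp2:1 pp3:1
Op 5: fork(P0) -> P2. 4 ppages; refcounts: pp0:2 pp1:2 pp2:1 pp3:1
Op 6: write(P0, v1, 147). refcount(pp1)=2>1 -> COPY to pp4. 5 ppages; refcounts: pp0:2 pp1:1 pp2:1 pp3:1 pp4:1
Op 7: write(P2, v0, 166). refcount(pp0)=2>1 -> COPY to pp5. 6 ppages; refcounts: pp0:1 pp1:1 pp2:1 pp3:1 pp4:1 pp5:1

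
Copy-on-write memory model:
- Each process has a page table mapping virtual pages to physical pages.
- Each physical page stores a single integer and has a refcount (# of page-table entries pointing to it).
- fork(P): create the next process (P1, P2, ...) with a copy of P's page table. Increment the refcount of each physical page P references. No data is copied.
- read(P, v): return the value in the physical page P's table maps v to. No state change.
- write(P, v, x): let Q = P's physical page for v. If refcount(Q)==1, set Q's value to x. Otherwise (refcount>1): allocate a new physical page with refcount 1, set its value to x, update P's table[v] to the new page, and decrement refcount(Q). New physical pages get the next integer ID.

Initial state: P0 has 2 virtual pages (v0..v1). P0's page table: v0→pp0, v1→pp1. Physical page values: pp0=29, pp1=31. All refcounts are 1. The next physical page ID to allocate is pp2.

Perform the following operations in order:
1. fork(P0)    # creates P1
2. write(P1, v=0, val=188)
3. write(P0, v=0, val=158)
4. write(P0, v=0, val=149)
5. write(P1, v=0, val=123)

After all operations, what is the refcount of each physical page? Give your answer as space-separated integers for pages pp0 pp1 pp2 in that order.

Answer: 1 2 1

Derivation:
Op 1: fork(P0) -> P1. 2 ppages; refcounts: pp0:2 pp1:2
Op 2: write(P1, v0, 188). refcount(pp0)=2>1 -> COPY to pp2. 3 ppages; refcounts: pp0:1 pp1:2 pp2:1
Op 3: write(P0, v0, 158). refcount(pp0)=1 -> write in place. 3 ppages; refcounts: pp0:1 pp1:2 pp2:1
Op 4: write(P0, v0, 149). refcount(pp0)=1 -> write in place. 3 ppages; refcounts: pp0:1 pp1:2 pp2:1
Op 5: write(P1, v0, 123). refcount(pp2)=1 -> write in place. 3 ppages; refcounts: pp0:1 pp1:2 pp2:1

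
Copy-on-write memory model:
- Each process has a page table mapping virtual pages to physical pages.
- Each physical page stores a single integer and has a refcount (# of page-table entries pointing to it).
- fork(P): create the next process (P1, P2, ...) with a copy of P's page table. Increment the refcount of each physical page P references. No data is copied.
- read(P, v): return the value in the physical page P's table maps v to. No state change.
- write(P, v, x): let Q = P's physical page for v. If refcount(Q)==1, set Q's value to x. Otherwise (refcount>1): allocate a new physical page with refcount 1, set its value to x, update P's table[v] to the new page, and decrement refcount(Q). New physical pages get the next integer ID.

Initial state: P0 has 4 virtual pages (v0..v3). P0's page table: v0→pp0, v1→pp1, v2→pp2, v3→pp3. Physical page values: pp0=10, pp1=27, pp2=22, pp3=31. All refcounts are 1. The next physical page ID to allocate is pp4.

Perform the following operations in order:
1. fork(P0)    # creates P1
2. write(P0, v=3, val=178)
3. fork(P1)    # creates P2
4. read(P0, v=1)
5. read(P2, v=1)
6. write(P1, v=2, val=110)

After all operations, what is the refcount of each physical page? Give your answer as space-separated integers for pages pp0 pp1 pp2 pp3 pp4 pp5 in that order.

Answer: 3 3 2 2 1 1

Derivation:
Op 1: fork(P0) -> P1. 4 ppages; refcounts: pp0:2 pp1:2 pp2:2 pp3:2
Op 2: write(P0, v3, 178). refcount(pp3)=2>1 -> COPY to pp4. 5 ppages; refcounts: pp0:2 pp1:2 pp2:2 pp3:1 pp4:1
Op 3: fork(P1) -> P2. 5 ppages; refcounts: pp0:3 pp1:3 pp2:3 pp3:2 pp4:1
Op 4: read(P0, v1) -> 27. No state change.
Op 5: read(P2, v1) -> 27. No state change.
Op 6: write(P1, v2, 110). refcount(pp2)=3>1 -> COPY to pp5. 6 ppages; refcounts: pp0:3 pp1:3 pp2:2 pp3:2 pp4:1 pp5:1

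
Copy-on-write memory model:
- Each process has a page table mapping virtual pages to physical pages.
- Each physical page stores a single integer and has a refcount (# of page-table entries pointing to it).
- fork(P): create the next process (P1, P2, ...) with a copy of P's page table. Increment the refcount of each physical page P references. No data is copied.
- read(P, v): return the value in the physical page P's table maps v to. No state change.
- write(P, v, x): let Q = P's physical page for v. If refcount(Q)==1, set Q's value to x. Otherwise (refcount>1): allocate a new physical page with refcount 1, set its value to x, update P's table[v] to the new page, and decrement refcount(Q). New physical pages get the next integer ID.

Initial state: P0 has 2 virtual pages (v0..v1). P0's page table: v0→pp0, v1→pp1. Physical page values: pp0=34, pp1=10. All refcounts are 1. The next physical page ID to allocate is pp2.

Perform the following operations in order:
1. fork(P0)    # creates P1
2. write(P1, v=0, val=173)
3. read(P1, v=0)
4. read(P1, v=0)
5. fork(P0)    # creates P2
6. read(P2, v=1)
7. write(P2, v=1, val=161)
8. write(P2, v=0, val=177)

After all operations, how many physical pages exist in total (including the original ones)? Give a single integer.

Answer: 5

Derivation:
Op 1: fork(P0) -> P1. 2 ppages; refcounts: pp0:2 pp1:2
Op 2: write(P1, v0, 173). refcount(pp0)=2>1 -> COPY to pp2. 3 ppages; refcounts: pp0:1 pp1:2 pp2:1
Op 3: read(P1, v0) -> 173. No state change.
Op 4: read(P1, v0) -> 173. No state change.
Op 5: fork(P0) -> P2. 3 ppages; refcounts: pp0:2 pp1:3 pp2:1
Op 6: read(P2, v1) -> 10. No state change.
Op 7: write(P2, v1, 161). refcount(pp1)=3>1 -> COPY to pp3. 4 ppages; refcounts: pp0:2 pp1:2 pp2:1 pp3:1
Op 8: write(P2, v0, 177). refcount(pp0)=2>1 -> COPY to pp4. 5 ppages; refcounts: pp0:1 pp1:2 pp2:1 pp3:1 pp4:1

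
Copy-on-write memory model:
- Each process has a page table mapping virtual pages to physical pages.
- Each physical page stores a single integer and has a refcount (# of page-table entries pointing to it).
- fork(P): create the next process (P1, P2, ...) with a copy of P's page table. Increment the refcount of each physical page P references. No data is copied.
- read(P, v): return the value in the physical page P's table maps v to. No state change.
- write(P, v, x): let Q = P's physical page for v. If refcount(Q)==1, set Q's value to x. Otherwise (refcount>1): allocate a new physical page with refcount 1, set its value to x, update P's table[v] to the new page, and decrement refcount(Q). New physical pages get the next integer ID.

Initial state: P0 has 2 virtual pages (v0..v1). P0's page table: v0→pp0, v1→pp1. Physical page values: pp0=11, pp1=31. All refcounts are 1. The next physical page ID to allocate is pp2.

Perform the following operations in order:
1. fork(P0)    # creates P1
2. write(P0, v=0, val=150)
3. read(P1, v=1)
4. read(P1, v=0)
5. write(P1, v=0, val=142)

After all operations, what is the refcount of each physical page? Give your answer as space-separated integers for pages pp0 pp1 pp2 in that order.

Answer: 1 2 1

Derivation:
Op 1: fork(P0) -> P1. 2 ppages; refcounts: pp0:2 pp1:2
Op 2: write(P0, v0, 150). refcount(pp0)=2>1 -> COPY to pp2. 3 ppages; refcounts: pp0:1 pp1:2 pp2:1
Op 3: read(P1, v1) -> 31. No state change.
Op 4: read(P1, v0) -> 11. No state change.
Op 5: write(P1, v0, 142). refcount(pp0)=1 -> write in place. 3 ppages; refcounts: pp0:1 pp1:2 pp2:1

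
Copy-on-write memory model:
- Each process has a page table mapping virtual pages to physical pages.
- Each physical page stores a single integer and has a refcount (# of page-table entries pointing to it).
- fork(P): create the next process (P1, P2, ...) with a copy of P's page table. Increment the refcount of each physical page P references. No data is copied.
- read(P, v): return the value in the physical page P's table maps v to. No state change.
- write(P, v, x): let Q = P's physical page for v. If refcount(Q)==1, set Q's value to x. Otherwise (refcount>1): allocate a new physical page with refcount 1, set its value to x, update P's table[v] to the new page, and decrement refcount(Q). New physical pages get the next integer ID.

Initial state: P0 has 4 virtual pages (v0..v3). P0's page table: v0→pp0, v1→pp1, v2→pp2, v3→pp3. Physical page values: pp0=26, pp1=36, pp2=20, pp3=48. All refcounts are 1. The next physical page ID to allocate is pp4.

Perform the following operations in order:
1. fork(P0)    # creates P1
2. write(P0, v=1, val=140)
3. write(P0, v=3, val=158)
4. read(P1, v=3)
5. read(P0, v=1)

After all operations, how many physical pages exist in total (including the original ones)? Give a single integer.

Op 1: fork(P0) -> P1. 4 ppages; refcounts: pp0:2 pp1:2 pp2:2 pp3:2
Op 2: write(P0, v1, 140). refcount(pp1)=2>1 -> COPY to pp4. 5 ppages; refcounts: pp0:2 pp1:1 pp2:2 pp3:2 pp4:1
Op 3: write(P0, v3, 158). refcount(pp3)=2>1 -> COPY to pp5. 6 ppages; refcounts: pp0:2 pp1:1 pp2:2 pp3:1 pp4:1 pp5:1
Op 4: read(P1, v3) -> 48. No state change.
Op 5: read(P0, v1) -> 140. No state change.

Answer: 6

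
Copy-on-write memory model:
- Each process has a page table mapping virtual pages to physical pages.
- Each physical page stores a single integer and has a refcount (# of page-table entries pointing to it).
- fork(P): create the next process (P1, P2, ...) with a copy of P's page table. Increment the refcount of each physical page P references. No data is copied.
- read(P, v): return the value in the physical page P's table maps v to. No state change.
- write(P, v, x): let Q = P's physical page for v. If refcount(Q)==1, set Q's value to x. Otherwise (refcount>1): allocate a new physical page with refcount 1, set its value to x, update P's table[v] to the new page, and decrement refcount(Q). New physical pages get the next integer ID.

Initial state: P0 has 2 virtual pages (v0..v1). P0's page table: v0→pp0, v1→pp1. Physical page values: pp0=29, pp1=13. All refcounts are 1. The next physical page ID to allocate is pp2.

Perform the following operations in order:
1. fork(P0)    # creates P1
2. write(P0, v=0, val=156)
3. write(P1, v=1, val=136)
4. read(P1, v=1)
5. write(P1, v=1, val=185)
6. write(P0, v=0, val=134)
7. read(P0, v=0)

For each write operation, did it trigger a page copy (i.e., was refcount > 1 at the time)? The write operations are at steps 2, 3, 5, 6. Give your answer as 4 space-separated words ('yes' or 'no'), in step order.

Op 1: fork(P0) -> P1. 2 ppages; refcounts: pp0:2 pp1:2
Op 2: write(P0, v0, 156). refcount(pp0)=2>1 -> COPY to pp2. 3 ppages; refcounts: pp0:1 pp1:2 pp2:1
Op 3: write(P1, v1, 136). refcount(pp1)=2>1 -> COPY to pp3. 4 ppages; refcounts: pp0:1 pp1:1 pp2:1 pp3:1
Op 4: read(P1, v1) -> 136. No state change.
Op 5: write(P1, v1, 185). refcount(pp3)=1 -> write in place. 4 ppages; refcounts: pp0:1 pp1:1 pp2:1 pp3:1
Op 6: write(P0, v0, 134). refcount(pp2)=1 -> write in place. 4 ppages; refcounts: pp0:1 pp1:1 pp2:1 pp3:1
Op 7: read(P0, v0) -> 134. No state change.

yes yes no no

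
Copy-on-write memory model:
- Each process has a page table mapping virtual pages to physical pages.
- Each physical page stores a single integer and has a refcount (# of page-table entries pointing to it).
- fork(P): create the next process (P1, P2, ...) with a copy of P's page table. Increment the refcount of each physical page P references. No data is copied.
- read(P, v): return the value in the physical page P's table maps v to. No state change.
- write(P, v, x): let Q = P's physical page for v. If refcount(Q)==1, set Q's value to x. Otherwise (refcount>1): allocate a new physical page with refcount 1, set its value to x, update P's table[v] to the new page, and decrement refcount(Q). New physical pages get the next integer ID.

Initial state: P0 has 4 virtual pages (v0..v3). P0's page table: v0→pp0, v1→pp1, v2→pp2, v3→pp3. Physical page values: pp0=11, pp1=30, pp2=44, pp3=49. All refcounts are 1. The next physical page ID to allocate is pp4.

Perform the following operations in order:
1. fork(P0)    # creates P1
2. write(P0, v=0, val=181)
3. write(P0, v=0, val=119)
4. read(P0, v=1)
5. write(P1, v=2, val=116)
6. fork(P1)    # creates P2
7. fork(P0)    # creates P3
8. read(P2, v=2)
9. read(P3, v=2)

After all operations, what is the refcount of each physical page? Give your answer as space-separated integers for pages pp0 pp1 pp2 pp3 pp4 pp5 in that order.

Op 1: fork(P0) -> P1. 4 ppages; refcounts: pp0:2 pp1:2 pp2:2 pp3:2
Op 2: write(P0, v0, 181). refcount(pp0)=2>1 -> COPY to pp4. 5 ppages; refcounts: pp0:1 pp1:2 pp2:2 pp3:2 pp4:1
Op 3: write(P0, v0, 119). refcount(pp4)=1 -> write in place. 5 ppages; refcounts: pp0:1 pp1:2 pp2:2 pp3:2 pp4:1
Op 4: read(P0, v1) -> 30. No state change.
Op 5: write(P1, v2, 116). refcount(pp2)=2>1 -> COPY to pp5. 6 ppages; refcounts: pp0:1 pp1:2 pp2:1 pp3:2 pp4:1 pp5:1
Op 6: fork(P1) -> P2. 6 ppages; refcounts: pp0:2 pp1:3 pp2:1 pp3:3 pp4:1 pp5:2
Op 7: fork(P0) -> P3. 6 ppages; refcounts: pp0:2 pp1:4 pp2:2 pp3:4 pp4:2 pp5:2
Op 8: read(P2, v2) -> 116. No state change.
Op 9: read(P3, v2) -> 44. No state change.

Answer: 2 4 2 4 2 2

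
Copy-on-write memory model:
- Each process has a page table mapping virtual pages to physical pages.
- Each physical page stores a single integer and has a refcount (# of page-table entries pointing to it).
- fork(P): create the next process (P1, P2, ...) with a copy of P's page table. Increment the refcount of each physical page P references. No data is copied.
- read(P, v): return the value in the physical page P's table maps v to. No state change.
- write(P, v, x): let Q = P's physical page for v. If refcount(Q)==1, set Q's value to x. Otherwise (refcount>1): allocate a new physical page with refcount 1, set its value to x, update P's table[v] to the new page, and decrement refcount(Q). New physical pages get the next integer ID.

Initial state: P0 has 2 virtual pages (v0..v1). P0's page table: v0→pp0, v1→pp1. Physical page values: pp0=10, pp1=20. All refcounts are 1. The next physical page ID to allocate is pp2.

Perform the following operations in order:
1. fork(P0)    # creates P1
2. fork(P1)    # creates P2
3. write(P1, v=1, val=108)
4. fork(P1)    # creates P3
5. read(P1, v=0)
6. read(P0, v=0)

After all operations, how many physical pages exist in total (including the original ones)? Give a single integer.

Op 1: fork(P0) -> P1. 2 ppages; refcounts: pp0:2 pp1:2
Op 2: fork(P1) -> P2. 2 ppages; refcounts: pp0:3 pp1:3
Op 3: write(P1, v1, 108). refcount(pp1)=3>1 -> COPY to pp2. 3 ppages; refcounts: pp0:3 pp1:2 pp2:1
Op 4: fork(P1) -> P3. 3 ppages; refcounts: pp0:4 pp1:2 pp2:2
Op 5: read(P1, v0) -> 10. No state change.
Op 6: read(P0, v0) -> 10. No state change.

Answer: 3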